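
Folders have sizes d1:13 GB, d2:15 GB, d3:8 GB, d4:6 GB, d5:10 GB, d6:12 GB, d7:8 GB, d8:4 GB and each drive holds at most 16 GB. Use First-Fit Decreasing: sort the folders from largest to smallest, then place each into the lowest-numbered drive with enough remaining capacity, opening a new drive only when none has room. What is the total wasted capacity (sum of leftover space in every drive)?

Sorted descending: 15, 13, 12, 10, 8, 8, 6, 4.
drive 1: place 15 GB, 1 GB left
drive 2: place 13 GB, 3 GB left
drive 3: place 12 GB, 4 GB left
drive 4: place 10 GB, 6 GB left
drive 5: place 8 GB, 8 GB left
drive 5: place 8 GB, 0 GB left
drive 4: place 6 GB, 0 GB left
drive 3: place 4 GB, 0 GB left
5 drives × 16 GB = 80 GB; used 76 GB; unused 4 GB.

4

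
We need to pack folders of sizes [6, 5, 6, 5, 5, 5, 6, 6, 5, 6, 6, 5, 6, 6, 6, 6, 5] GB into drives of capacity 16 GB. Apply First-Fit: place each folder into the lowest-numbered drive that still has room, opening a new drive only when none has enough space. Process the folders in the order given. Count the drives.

drive 1: place 6 GB, 10 GB left
drive 1: place 5 GB, 5 GB left
drive 2: place 6 GB, 10 GB left
drive 1: place 5 GB, 0 GB left
drive 2: place 5 GB, 5 GB left
drive 2: place 5 GB, 0 GB left
drive 3: place 6 GB, 10 GB left
drive 3: place 6 GB, 4 GB left
drive 4: place 5 GB, 11 GB left
drive 4: place 6 GB, 5 GB left
drive 5: place 6 GB, 10 GB left
drive 4: place 5 GB, 0 GB left
drive 5: place 6 GB, 4 GB left
drive 6: place 6 GB, 10 GB left
drive 6: place 6 GB, 4 GB left
drive 7: place 6 GB, 10 GB left
drive 7: place 5 GB, 5 GB left
Final drives: [6,5,5] [6,5,5] [6,6] [5,6,5] [6,6] [6,6] [6,5].

7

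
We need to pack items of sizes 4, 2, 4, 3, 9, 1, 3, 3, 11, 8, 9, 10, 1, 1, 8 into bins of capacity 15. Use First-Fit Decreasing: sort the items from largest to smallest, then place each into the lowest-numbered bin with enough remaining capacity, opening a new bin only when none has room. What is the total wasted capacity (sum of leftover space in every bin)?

13

Sorted descending: 11, 10, 9, 9, 8, 8, 4, 4, 3, 3, 3, 2, 1, 1, 1.
bin 1: place 11, 4 left
bin 2: place 10, 5 left
bin 3: place 9, 6 left
bin 4: place 9, 6 left
bin 5: place 8, 7 left
bin 6: place 8, 7 left
bin 1: place 4, 0 left
bin 2: place 4, 1 left
bin 3: place 3, 3 left
bin 3: place 3, 0 left
bin 4: place 3, 3 left
bin 4: place 2, 1 left
bin 2: place 1, 0 left
bin 4: place 1, 0 left
bin 5: place 1, 6 left
6 bins × 15 = 90; used 77; unused 13.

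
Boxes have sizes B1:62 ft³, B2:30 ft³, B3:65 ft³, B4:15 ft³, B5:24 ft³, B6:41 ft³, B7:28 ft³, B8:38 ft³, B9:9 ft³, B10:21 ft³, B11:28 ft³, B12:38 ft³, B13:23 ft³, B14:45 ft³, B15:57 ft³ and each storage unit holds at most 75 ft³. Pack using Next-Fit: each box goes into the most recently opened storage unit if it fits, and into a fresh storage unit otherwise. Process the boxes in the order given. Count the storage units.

B1 (62 ft³) → storage unit 1 (remaining 13 ft³)
B2 (30 ft³) → storage unit 2 (remaining 45 ft³)
B3 (65 ft³) → storage unit 3 (remaining 10 ft³)
B4 (15 ft³) → storage unit 4 (remaining 60 ft³)
B5 (24 ft³) → storage unit 4 (remaining 36 ft³)
B6 (41 ft³) → storage unit 5 (remaining 34 ft³)
B7 (28 ft³) → storage unit 5 (remaining 6 ft³)
B8 (38 ft³) → storage unit 6 (remaining 37 ft³)
B9 (9 ft³) → storage unit 6 (remaining 28 ft³)
B10 (21 ft³) → storage unit 6 (remaining 7 ft³)
B11 (28 ft³) → storage unit 7 (remaining 47 ft³)
B12 (38 ft³) → storage unit 7 (remaining 9 ft³)
B13 (23 ft³) → storage unit 8 (remaining 52 ft³)
B14 (45 ft³) → storage unit 8 (remaining 7 ft³)
B15 (57 ft³) → storage unit 9 (remaining 18 ft³)
Final storage units: [62] [30] [65] [15,24] [41,28] [38,9,21] [28,38] [23,45] [57].

9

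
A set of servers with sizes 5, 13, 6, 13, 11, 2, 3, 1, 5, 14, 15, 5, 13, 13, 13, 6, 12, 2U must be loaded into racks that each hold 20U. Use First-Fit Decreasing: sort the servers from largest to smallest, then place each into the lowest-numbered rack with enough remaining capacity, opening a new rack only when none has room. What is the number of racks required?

9

Sorted descending: 15, 14, 13, 13, 13, 13, 13, 12, 11, 6, 6, 5, 5, 5, 3, 2, 2, 1.
Put 15U in rack 1; 5U remain.
Put 14U in rack 2; 6U remain.
Put 13U in rack 3; 7U remain.
Put 13U in rack 4; 7U remain.
Put 13U in rack 5; 7U remain.
Put 13U in rack 6; 7U remain.
Put 13U in rack 7; 7U remain.
Put 12U in rack 8; 8U remain.
Put 11U in rack 9; 9U remain.
Put 6U in rack 2; 0U remain.
Put 6U in rack 3; 1U remain.
Put 5U in rack 1; 0U remain.
Put 5U in rack 4; 2U remain.
Put 5U in rack 5; 2U remain.
Put 3U in rack 6; 4U remain.
Put 2U in rack 4; 0U remain.
Put 2U in rack 5; 0U remain.
Put 1U in rack 3; 0U remain.
Final racks: [15,5] [14,6] [13,6,1] [13,5,2] [13,5,2] [13,3] [13] [12] [11].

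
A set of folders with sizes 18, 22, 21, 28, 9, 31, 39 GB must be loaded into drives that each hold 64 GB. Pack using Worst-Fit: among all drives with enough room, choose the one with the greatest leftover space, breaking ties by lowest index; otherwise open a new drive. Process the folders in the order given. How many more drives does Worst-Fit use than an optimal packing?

1

Worst-Fit: [18,22,21] [28,9] [31] [39] → 4 drives.
Total size 168 GB; any packing needs at least ⌈168/64⌉ = 3 drives.
An optimal packing achieves that bound: [39,22] [31,28] [21,18,9] → 3 drives.
Excess: 4 − 3 = 1.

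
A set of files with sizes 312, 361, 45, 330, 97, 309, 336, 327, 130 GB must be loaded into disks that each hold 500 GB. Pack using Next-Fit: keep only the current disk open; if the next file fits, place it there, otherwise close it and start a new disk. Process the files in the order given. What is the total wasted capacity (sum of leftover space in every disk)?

disk 1: place 312 GB, 188 GB left
disk 2: place 361 GB, 139 GB left
disk 2: place 45 GB, 94 GB left
disk 3: place 330 GB, 170 GB left
disk 3: place 97 GB, 73 GB left
disk 4: place 309 GB, 191 GB left
disk 5: place 336 GB, 164 GB left
disk 6: place 327 GB, 173 GB left
disk 6: place 130 GB, 43 GB left
6 disks × 500 GB = 3000 GB; used 2247 GB; unused 753 GB.

753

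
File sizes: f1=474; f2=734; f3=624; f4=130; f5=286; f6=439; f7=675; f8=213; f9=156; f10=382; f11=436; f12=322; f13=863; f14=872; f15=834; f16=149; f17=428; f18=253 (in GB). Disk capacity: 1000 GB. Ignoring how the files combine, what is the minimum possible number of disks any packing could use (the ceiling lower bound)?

9

Total size = 474 + 734 + 624 + 130 + 286 + 439 + 675 + 213 + 156 + 382 + 436 + 322 + 863 + 872 + 834 + 149 + 428 + 253 = 8270 GB.
⌈8270 / 1000⌉ = 9.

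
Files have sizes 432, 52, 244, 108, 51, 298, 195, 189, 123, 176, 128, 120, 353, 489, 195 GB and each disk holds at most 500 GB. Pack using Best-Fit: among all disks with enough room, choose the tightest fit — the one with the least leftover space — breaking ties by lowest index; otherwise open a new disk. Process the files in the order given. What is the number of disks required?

7

Put 432 GB in disk 1; 68 GB remain.
Put 52 GB in disk 1; 16 GB remain.
Put 244 GB in disk 2; 256 GB remain.
Put 108 GB in disk 2; 148 GB remain.
Put 51 GB in disk 2; 97 GB remain.
Put 298 GB in disk 3; 202 GB remain.
Put 195 GB in disk 3; 7 GB remain.
Put 189 GB in disk 4; 311 GB remain.
Put 123 GB in disk 4; 188 GB remain.
Put 176 GB in disk 4; 12 GB remain.
Put 128 GB in disk 5; 372 GB remain.
Put 120 GB in disk 5; 252 GB remain.
Put 353 GB in disk 6; 147 GB remain.
Put 489 GB in disk 7; 11 GB remain.
Put 195 GB in disk 5; 57 GB remain.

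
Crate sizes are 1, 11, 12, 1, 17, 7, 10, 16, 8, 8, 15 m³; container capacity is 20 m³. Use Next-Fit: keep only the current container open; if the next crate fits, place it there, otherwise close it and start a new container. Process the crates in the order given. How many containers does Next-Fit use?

Put 1 m³ in container 1; 19 m³ remain.
Put 11 m³ in container 1; 8 m³ remain.
Put 12 m³ in container 2; 8 m³ remain.
Put 1 m³ in container 2; 7 m³ remain.
Put 17 m³ in container 3; 3 m³ remain.
Put 7 m³ in container 4; 13 m³ remain.
Put 10 m³ in container 4; 3 m³ remain.
Put 16 m³ in container 5; 4 m³ remain.
Put 8 m³ in container 6; 12 m³ remain.
Put 8 m³ in container 6; 4 m³ remain.
Put 15 m³ in container 7; 5 m³ remain.

7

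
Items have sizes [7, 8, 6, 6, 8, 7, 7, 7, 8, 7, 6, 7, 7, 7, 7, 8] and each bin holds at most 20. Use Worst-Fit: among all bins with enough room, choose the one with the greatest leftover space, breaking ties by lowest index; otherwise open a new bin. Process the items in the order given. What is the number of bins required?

Put 7 in bin 1; 13 remain.
Put 8 in bin 1; 5 remain.
Put 6 in bin 2; 14 remain.
Put 6 in bin 2; 8 remain.
Put 8 in bin 2; 0 remain.
Put 7 in bin 3; 13 remain.
Put 7 in bin 3; 6 remain.
Put 7 in bin 4; 13 remain.
Put 8 in bin 4; 5 remain.
Put 7 in bin 5; 13 remain.
Put 6 in bin 5; 7 remain.
Put 7 in bin 5; 0 remain.
Put 7 in bin 6; 13 remain.
Put 7 in bin 6; 6 remain.
Put 7 in bin 7; 13 remain.
Put 8 in bin 7; 5 remain.
Final bins: [7,8] [6,6,8] [7,7] [7,8] [7,6,7] [7,7] [7,8].

7 bins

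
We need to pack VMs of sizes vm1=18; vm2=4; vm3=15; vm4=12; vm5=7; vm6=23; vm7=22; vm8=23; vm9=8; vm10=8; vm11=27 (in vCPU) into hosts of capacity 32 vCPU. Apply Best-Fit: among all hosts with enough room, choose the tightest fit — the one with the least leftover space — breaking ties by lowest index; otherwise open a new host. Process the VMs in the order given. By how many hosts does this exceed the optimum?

Best-Fit: [18,4,7] [15,12] [23,8] [22] [23,8] [27] → 6 hosts.
Total size 167 vCPU; any packing needs at least ⌈167/32⌉ = 6 hosts.
So 6 is already optimal.

0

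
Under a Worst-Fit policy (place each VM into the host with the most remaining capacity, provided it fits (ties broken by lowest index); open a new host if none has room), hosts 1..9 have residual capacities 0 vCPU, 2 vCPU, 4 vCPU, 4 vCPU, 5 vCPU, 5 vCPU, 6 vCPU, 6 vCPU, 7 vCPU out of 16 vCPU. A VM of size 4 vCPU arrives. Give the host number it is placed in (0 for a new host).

Hosts with room: host 3 (4 vCPU), host 4 (4 vCPU), host 5 (5 vCPU), host 6 (5 vCPU), host 7 (6 vCPU), host 8 (6 vCPU), host 9 (7 vCPU).
Most room is host 9 with 7 vCPU free.

9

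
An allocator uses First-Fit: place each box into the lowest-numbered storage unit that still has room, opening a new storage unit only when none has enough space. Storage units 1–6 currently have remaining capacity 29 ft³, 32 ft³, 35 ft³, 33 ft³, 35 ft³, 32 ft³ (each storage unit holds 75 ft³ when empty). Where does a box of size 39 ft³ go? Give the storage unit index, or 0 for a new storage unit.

0

No storage unit has ≥ 39 ft³ free, so a new storage unit is opened.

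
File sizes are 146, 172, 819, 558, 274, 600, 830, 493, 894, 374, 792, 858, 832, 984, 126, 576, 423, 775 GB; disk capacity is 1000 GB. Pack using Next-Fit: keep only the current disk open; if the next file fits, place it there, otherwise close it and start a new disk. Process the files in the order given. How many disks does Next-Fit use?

15

146 GB → disk 1 (remaining 854 GB)
172 GB → disk 1 (remaining 682 GB)
819 GB → disk 2 (remaining 181 GB)
558 GB → disk 3 (remaining 442 GB)
274 GB → disk 3 (remaining 168 GB)
600 GB → disk 4 (remaining 400 GB)
830 GB → disk 5 (remaining 170 GB)
493 GB → disk 6 (remaining 507 GB)
894 GB → disk 7 (remaining 106 GB)
374 GB → disk 8 (remaining 626 GB)
792 GB → disk 9 (remaining 208 GB)
858 GB → disk 10 (remaining 142 GB)
832 GB → disk 11 (remaining 168 GB)
984 GB → disk 12 (remaining 16 GB)
126 GB → disk 13 (remaining 874 GB)
576 GB → disk 13 (remaining 298 GB)
423 GB → disk 14 (remaining 577 GB)
775 GB → disk 15 (remaining 225 GB)
Final disks: [146,172] [819] [558,274] [600] [830] [493] [894] [374] [792] [858] [832] [984] [126,576] [423] [775].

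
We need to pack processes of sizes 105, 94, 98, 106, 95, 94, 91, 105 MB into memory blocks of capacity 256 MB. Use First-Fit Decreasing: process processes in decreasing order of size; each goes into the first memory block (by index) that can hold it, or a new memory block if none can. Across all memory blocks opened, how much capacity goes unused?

236

Sorted descending: 106, 105, 105, 98, 95, 94, 94, 91.
106 MB → memory block 1 (remaining 150 MB)
105 MB → memory block 1 (remaining 45 MB)
105 MB → memory block 2 (remaining 151 MB)
98 MB → memory block 2 (remaining 53 MB)
95 MB → memory block 3 (remaining 161 MB)
94 MB → memory block 3 (remaining 67 MB)
94 MB → memory block 4 (remaining 162 MB)
91 MB → memory block 4 (remaining 71 MB)
4 memory blocks × 256 MB = 1024 MB; used 788 MB; unused 236 MB.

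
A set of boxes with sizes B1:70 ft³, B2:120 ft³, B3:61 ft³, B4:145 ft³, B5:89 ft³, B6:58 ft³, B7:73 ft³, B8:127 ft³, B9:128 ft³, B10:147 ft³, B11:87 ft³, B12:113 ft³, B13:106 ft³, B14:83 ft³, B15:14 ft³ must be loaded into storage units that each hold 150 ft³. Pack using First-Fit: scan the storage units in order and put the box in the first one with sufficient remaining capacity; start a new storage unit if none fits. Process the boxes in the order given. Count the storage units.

storage unit 1: place B1 (70 ft³), 80 ft³ left
storage unit 2: place B2 (120 ft³), 30 ft³ left
storage unit 1: place B3 (61 ft³), 19 ft³ left
storage unit 3: place B4 (145 ft³), 5 ft³ left
storage unit 4: place B5 (89 ft³), 61 ft³ left
storage unit 4: place B6 (58 ft³), 3 ft³ left
storage unit 5: place B7 (73 ft³), 77 ft³ left
storage unit 6: place B8 (127 ft³), 23 ft³ left
storage unit 7: place B9 (128 ft³), 22 ft³ left
storage unit 8: place B10 (147 ft³), 3 ft³ left
storage unit 9: place B11 (87 ft³), 63 ft³ left
storage unit 10: place B12 (113 ft³), 37 ft³ left
storage unit 11: place B13 (106 ft³), 44 ft³ left
storage unit 12: place B14 (83 ft³), 67 ft³ left
storage unit 1: place B15 (14 ft³), 5 ft³ left
Final storage units: [70,61,14] [120] [145] [89,58] [73] [127] [128] [147] [87] [113] [106] [83].

12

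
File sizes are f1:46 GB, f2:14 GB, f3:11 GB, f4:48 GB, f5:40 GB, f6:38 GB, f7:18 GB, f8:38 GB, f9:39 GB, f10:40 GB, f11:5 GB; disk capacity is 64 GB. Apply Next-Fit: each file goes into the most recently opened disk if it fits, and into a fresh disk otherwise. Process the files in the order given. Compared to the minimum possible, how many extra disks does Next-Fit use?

0

Next-Fit: [46,14] [11,48] [40] [38,18] [38] [39] [40,5] → 7 disks.
7 files exceed 32 GB (half the capacity), and no two of those can share a disk, so at least 7 disks are needed.
So 7 is already optimal.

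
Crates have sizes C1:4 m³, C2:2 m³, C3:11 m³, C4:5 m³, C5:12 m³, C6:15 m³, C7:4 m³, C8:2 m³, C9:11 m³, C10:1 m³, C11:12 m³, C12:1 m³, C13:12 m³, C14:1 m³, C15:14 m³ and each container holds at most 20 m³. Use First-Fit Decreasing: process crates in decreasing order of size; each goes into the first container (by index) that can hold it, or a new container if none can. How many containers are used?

Sorted descending: 15, 14, 12, 12, 12, 11, 11, 5, 4, 4, 2, 2, 1, 1, 1.
Put 15 m³ in container 1; 5 m³ remain.
Put 14 m³ in container 2; 6 m³ remain.
Put 12 m³ in container 3; 8 m³ remain.
Put 12 m³ in container 4; 8 m³ remain.
Put 12 m³ in container 5; 8 m³ remain.
Put 11 m³ in container 6; 9 m³ remain.
Put 11 m³ in container 7; 9 m³ remain.
Put 5 m³ in container 1; 0 m³ remain.
Put 4 m³ in container 2; 2 m³ remain.
Put 4 m³ in container 3; 4 m³ remain.
Put 2 m³ in container 2; 0 m³ remain.
Put 2 m³ in container 3; 2 m³ remain.
Put 1 m³ in container 3; 1 m³ remain.
Put 1 m³ in container 3; 0 m³ remain.
Put 1 m³ in container 4; 7 m³ remain.

7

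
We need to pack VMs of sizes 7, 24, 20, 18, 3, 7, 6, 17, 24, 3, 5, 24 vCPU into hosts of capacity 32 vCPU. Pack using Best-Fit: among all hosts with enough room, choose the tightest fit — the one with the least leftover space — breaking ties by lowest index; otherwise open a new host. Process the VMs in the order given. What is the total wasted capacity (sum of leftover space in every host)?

7 vCPU → host 1 (remaining 25 vCPU)
24 vCPU → host 1 (remaining 1 vCPU)
20 vCPU → host 2 (remaining 12 vCPU)
18 vCPU → host 3 (remaining 14 vCPU)
3 vCPU → host 2 (remaining 9 vCPU)
7 vCPU → host 2 (remaining 2 vCPU)
6 vCPU → host 3 (remaining 8 vCPU)
17 vCPU → host 4 (remaining 15 vCPU)
24 vCPU → host 5 (remaining 8 vCPU)
3 vCPU → host 3 (remaining 5 vCPU)
5 vCPU → host 3 (remaining 0 vCPU)
24 vCPU → host 6 (remaining 8 vCPU)
6 hosts × 32 vCPU = 192 vCPU; used 158 vCPU; unused 34 vCPU.

34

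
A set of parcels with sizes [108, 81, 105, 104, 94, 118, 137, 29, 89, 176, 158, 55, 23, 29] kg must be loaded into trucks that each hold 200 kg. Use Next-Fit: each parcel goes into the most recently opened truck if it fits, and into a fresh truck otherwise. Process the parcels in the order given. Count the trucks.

108 kg → truck 1 (remaining 92 kg)
81 kg → truck 1 (remaining 11 kg)
105 kg → truck 2 (remaining 95 kg)
104 kg → truck 3 (remaining 96 kg)
94 kg → truck 3 (remaining 2 kg)
118 kg → truck 4 (remaining 82 kg)
137 kg → truck 5 (remaining 63 kg)
29 kg → truck 5 (remaining 34 kg)
89 kg → truck 6 (remaining 111 kg)
176 kg → truck 7 (remaining 24 kg)
158 kg → truck 8 (remaining 42 kg)
55 kg → truck 9 (remaining 145 kg)
23 kg → truck 9 (remaining 122 kg)
29 kg → truck 9 (remaining 93 kg)

9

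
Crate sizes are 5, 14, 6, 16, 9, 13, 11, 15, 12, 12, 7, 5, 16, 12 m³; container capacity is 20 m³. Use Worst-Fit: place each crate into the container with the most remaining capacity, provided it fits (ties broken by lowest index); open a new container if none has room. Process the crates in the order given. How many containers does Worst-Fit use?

10 containers

Put 5 m³ in container 1; 15 m³ remain.
Put 14 m³ in container 1; 1 m³ remain.
Put 6 m³ in container 2; 14 m³ remain.
Put 16 m³ in container 3; 4 m³ remain.
Put 9 m³ in container 2; 5 m³ remain.
Put 13 m³ in container 4; 7 m³ remain.
Put 11 m³ in container 5; 9 m³ remain.
Put 15 m³ in container 6; 5 m³ remain.
Put 12 m³ in container 7; 8 m³ remain.
Put 12 m³ in container 8; 8 m³ remain.
Put 7 m³ in container 5; 2 m³ remain.
Put 5 m³ in container 7; 3 m³ remain.
Put 16 m³ in container 9; 4 m³ remain.
Put 12 m³ in container 10; 8 m³ remain.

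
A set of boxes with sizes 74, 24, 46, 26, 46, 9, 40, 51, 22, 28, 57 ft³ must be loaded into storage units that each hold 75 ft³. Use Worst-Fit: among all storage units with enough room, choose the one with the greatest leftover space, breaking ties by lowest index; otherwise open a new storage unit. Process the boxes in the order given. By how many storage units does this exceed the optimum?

1

Worst-Fit: [74] [24,46] [26,46] [9,40,22] [51] [28] [57] → 7 storage units.
Total size 423 ft³; any packing needs at least ⌈423/75⌉ = 6 storage units.
An optimal packing achieves that bound: [74] [57,9] [51,24] [46,28] [46,26] [40,22] → 6 storage units.
Excess: 7 − 6 = 1.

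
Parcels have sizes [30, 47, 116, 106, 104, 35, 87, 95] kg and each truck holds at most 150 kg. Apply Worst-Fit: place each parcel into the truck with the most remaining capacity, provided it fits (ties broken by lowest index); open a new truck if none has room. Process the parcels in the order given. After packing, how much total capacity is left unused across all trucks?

280

truck 1: place 30 kg, 120 kg left
truck 1: place 47 kg, 73 kg left
truck 2: place 116 kg, 34 kg left
truck 3: place 106 kg, 44 kg left
truck 4: place 104 kg, 46 kg left
truck 1: place 35 kg, 38 kg left
truck 5: place 87 kg, 63 kg left
truck 6: place 95 kg, 55 kg left
6 trucks × 150 kg = 900 kg; used 620 kg; unused 280 kg.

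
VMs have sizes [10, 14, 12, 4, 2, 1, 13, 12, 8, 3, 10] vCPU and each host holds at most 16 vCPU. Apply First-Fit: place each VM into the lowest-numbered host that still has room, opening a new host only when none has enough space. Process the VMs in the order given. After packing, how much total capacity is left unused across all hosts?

23

Put 10 vCPU in host 1; 6 vCPU remain.
Put 14 vCPU in host 2; 2 vCPU remain.
Put 12 vCPU in host 3; 4 vCPU remain.
Put 4 vCPU in host 1; 2 vCPU remain.
Put 2 vCPU in host 1; 0 vCPU remain.
Put 1 vCPU in host 2; 1 vCPU remain.
Put 13 vCPU in host 4; 3 vCPU remain.
Put 12 vCPU in host 5; 4 vCPU remain.
Put 8 vCPU in host 6; 8 vCPU remain.
Put 3 vCPU in host 3; 1 vCPU remain.
Put 10 vCPU in host 7; 6 vCPU remain.
7 hosts × 16 vCPU = 112 vCPU; used 89 vCPU; unused 23 vCPU.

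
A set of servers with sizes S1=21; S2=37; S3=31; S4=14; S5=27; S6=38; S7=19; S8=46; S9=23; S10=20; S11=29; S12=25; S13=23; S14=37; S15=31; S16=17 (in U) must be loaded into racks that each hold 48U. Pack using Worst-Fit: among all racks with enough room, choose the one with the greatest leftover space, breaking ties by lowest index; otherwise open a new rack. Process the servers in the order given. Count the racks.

S1 (21U) → rack 1 (remaining 27U)
S2 (37U) → rack 2 (remaining 11U)
S3 (31U) → rack 3 (remaining 17U)
S4 (14U) → rack 1 (remaining 13U)
S5 (27U) → rack 4 (remaining 21U)
S6 (38U) → rack 5 (remaining 10U)
S7 (19U) → rack 4 (remaining 2U)
S8 (46U) → rack 6 (remaining 2U)
S9 (23U) → rack 7 (remaining 25U)
S10 (20U) → rack 7 (remaining 5U)
S11 (29U) → rack 8 (remaining 19U)
S12 (25U) → rack 9 (remaining 23U)
S13 (23U) → rack 9 (remaining 0U)
S14 (37U) → rack 10 (remaining 11U)
S15 (31U) → rack 11 (remaining 17U)
S16 (17U) → rack 8 (remaining 2U)

11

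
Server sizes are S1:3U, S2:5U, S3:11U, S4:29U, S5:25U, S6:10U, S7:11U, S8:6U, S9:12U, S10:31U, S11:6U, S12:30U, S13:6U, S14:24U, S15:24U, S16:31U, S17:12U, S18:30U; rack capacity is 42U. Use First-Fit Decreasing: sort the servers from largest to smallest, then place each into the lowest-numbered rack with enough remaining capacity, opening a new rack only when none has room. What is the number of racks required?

Sorted descending: 31, 31, 30, 30, 29, 25, 24, 24, 12, 12, 11, 11, 10, 6, 6, 6, 5, 3.
rack 1: place 31U, 11U left
rack 2: place 31U, 11U left
rack 3: place 30U, 12U left
rack 4: place 30U, 12U left
rack 5: place 29U, 13U left
rack 6: place 25U, 17U left
rack 7: place 24U, 18U left
rack 8: place 24U, 18U left
rack 3: place 12U, 0U left
rack 4: place 12U, 0U left
rack 1: place 11U, 0U left
rack 2: place 11U, 0U left
rack 5: place 10U, 3U left
rack 6: place 6U, 11U left
rack 6: place 6U, 5U left
rack 7: place 6U, 12U left
rack 6: place 5U, 0U left
rack 5: place 3U, 0U left

8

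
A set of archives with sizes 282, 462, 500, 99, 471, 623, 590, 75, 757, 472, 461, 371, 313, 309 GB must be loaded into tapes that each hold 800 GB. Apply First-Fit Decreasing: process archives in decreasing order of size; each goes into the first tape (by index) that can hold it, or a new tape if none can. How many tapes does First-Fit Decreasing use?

9 tapes

Sorted descending: 757, 623, 590, 500, 472, 471, 462, 461, 371, 313, 309, 282, 99, 75.
tape 1: place 757 GB, 43 GB left
tape 2: place 623 GB, 177 GB left
tape 3: place 590 GB, 210 GB left
tape 4: place 500 GB, 300 GB left
tape 5: place 472 GB, 328 GB left
tape 6: place 471 GB, 329 GB left
tape 7: place 462 GB, 338 GB left
tape 8: place 461 GB, 339 GB left
tape 9: place 371 GB, 429 GB left
tape 5: place 313 GB, 15 GB left
tape 6: place 309 GB, 20 GB left
tape 4: place 282 GB, 18 GB left
tape 2: place 99 GB, 78 GB left
tape 2: place 75 GB, 3 GB left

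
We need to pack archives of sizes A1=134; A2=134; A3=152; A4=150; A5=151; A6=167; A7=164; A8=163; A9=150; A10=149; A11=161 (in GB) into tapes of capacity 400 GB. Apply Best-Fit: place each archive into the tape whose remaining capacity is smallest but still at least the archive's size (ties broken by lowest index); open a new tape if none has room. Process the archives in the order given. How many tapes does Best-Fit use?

Put A1 (134 GB) in tape 1; 266 GB remain.
Put A2 (134 GB) in tape 1; 132 GB remain.
Put A3 (152 GB) in tape 2; 248 GB remain.
Put A4 (150 GB) in tape 2; 98 GB remain.
Put A5 (151 GB) in tape 3; 249 GB remain.
Put A6 (167 GB) in tape 3; 82 GB remain.
Put A7 (164 GB) in tape 4; 236 GB remain.
Put A8 (163 GB) in tape 4; 73 GB remain.
Put A9 (150 GB) in tape 5; 250 GB remain.
Put A10 (149 GB) in tape 5; 101 GB remain.
Put A11 (161 GB) in tape 6; 239 GB remain.

6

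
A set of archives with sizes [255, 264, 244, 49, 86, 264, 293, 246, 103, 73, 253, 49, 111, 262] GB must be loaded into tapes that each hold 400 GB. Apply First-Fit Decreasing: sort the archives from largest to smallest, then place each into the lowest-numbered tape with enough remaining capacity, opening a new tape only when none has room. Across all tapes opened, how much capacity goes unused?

648

Sorted descending: 293, 264, 264, 262, 255, 253, 246, 244, 111, 103, 86, 73, 49, 49.
tape 1: place 293 GB, 107 GB left
tape 2: place 264 GB, 136 GB left
tape 3: place 264 GB, 136 GB left
tape 4: place 262 GB, 138 GB left
tape 5: place 255 GB, 145 GB left
tape 6: place 253 GB, 147 GB left
tape 7: place 246 GB, 154 GB left
tape 8: place 244 GB, 156 GB left
tape 2: place 111 GB, 25 GB left
tape 1: place 103 GB, 4 GB left
tape 3: place 86 GB, 50 GB left
tape 4: place 73 GB, 65 GB left
tape 3: place 49 GB, 1 GB left
tape 4: place 49 GB, 16 GB left
8 tapes × 400 GB = 3200 GB; used 2552 GB; unused 648 GB.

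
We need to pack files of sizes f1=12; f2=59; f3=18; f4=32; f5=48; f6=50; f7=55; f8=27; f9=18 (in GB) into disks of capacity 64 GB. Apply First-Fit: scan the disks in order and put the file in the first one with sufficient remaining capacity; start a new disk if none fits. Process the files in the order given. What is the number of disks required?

f1 (12 GB) → disk 1 (remaining 52 GB)
f2 (59 GB) → disk 2 (remaining 5 GB)
f3 (18 GB) → disk 1 (remaining 34 GB)
f4 (32 GB) → disk 1 (remaining 2 GB)
f5 (48 GB) → disk 3 (remaining 16 GB)
f6 (50 GB) → disk 4 (remaining 14 GB)
f7 (55 GB) → disk 5 (remaining 9 GB)
f8 (27 GB) → disk 6 (remaining 37 GB)
f9 (18 GB) → disk 6 (remaining 19 GB)
Final disks: [12,18,32] [59] [48] [50] [55] [27,18].

6 disks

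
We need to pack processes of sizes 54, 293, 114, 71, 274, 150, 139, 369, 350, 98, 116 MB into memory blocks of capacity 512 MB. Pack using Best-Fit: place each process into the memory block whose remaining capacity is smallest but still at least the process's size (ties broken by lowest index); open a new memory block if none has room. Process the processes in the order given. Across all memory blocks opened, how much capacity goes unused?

54 MB → memory block 1 (remaining 458 MB)
293 MB → memory block 1 (remaining 165 MB)
114 MB → memory block 1 (remaining 51 MB)
71 MB → memory block 2 (remaining 441 MB)
274 MB → memory block 2 (remaining 167 MB)
150 MB → memory block 2 (remaining 17 MB)
139 MB → memory block 3 (remaining 373 MB)
369 MB → memory block 3 (remaining 4 MB)
350 MB → memory block 4 (remaining 162 MB)
98 MB → memory block 4 (remaining 64 MB)
116 MB → memory block 5 (remaining 396 MB)
5 memory blocks × 512 MB = 2560 MB; used 2028 MB; unused 532 MB.

532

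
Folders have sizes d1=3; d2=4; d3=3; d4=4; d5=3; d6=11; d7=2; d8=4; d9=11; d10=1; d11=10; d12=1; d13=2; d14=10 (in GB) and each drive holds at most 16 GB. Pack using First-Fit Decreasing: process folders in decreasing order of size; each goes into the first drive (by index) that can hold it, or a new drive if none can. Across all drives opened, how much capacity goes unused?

Sorted descending: 11, 11, 10, 10, 4, 4, 4, 3, 3, 3, 2, 2, 1, 1.
11 GB → drive 1 (remaining 5 GB)
11 GB → drive 2 (remaining 5 GB)
10 GB → drive 3 (remaining 6 GB)
10 GB → drive 4 (remaining 6 GB)
4 GB → drive 1 (remaining 1 GB)
4 GB → drive 2 (remaining 1 GB)
4 GB → drive 3 (remaining 2 GB)
3 GB → drive 4 (remaining 3 GB)
3 GB → drive 4 (remaining 0 GB)
3 GB → drive 5 (remaining 13 GB)
2 GB → drive 3 (remaining 0 GB)
2 GB → drive 5 (remaining 11 GB)
1 GB → drive 1 (remaining 0 GB)
1 GB → drive 2 (remaining 0 GB)
5 drives × 16 GB = 80 GB; used 69 GB; unused 11 GB.

11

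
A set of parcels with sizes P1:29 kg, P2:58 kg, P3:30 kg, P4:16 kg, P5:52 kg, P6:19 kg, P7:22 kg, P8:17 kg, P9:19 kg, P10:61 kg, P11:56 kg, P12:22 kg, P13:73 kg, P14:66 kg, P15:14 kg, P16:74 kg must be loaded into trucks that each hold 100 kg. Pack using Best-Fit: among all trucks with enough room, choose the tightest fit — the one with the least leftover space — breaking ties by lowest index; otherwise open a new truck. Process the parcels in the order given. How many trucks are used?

truck 1: place P1 (29 kg), 71 kg left
truck 1: place P2 (58 kg), 13 kg left
truck 2: place P3 (30 kg), 70 kg left
truck 2: place P4 (16 kg), 54 kg left
truck 2: place P5 (52 kg), 2 kg left
truck 3: place P6 (19 kg), 81 kg left
truck 3: place P7 (22 kg), 59 kg left
truck 3: place P8 (17 kg), 42 kg left
truck 3: place P9 (19 kg), 23 kg left
truck 4: place P10 (61 kg), 39 kg left
truck 5: place P11 (56 kg), 44 kg left
truck 3: place P12 (22 kg), 1 kg left
truck 6: place P13 (73 kg), 27 kg left
truck 7: place P14 (66 kg), 34 kg left
truck 6: place P15 (14 kg), 13 kg left
truck 8: place P16 (74 kg), 26 kg left

8 trucks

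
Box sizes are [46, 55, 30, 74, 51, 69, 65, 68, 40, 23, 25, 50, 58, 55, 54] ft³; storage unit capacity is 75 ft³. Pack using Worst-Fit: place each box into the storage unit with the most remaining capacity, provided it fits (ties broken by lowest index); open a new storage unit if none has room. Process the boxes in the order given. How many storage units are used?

12

storage unit 1: place 46 ft³, 29 ft³ left
storage unit 2: place 55 ft³, 20 ft³ left
storage unit 3: place 30 ft³, 45 ft³ left
storage unit 4: place 74 ft³, 1 ft³ left
storage unit 5: place 51 ft³, 24 ft³ left
storage unit 6: place 69 ft³, 6 ft³ left
storage unit 7: place 65 ft³, 10 ft³ left
storage unit 8: place 68 ft³, 7 ft³ left
storage unit 3: place 40 ft³, 5 ft³ left
storage unit 1: place 23 ft³, 6 ft³ left
storage unit 9: place 25 ft³, 50 ft³ left
storage unit 9: place 50 ft³, 0 ft³ left
storage unit 10: place 58 ft³, 17 ft³ left
storage unit 11: place 55 ft³, 20 ft³ left
storage unit 12: place 54 ft³, 21 ft³ left
Final storage units: [46,23] [55] [30,40] [74] [51] [69] [65] [68] [25,50] [58] [55] [54].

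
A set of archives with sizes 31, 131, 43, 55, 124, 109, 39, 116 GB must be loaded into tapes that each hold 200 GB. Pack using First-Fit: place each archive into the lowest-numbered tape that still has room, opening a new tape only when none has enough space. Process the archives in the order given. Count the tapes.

5 tapes

tape 1: place 31 GB, 169 GB left
tape 1: place 131 GB, 38 GB left
tape 2: place 43 GB, 157 GB left
tape 2: place 55 GB, 102 GB left
tape 3: place 124 GB, 76 GB left
tape 4: place 109 GB, 91 GB left
tape 2: place 39 GB, 63 GB left
tape 5: place 116 GB, 84 GB left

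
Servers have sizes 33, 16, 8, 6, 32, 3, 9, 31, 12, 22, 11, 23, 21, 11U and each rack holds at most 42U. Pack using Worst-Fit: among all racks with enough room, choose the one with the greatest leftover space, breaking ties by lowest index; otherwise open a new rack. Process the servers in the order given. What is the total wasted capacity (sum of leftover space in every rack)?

56

Put 33U in rack 1; 9U remain.
Put 16U in rack 2; 26U remain.
Put 8U in rack 2; 18U remain.
Put 6U in rack 2; 12U remain.
Put 32U in rack 3; 10U remain.
Put 3U in rack 2; 9U remain.
Put 9U in rack 3; 1U remain.
Put 31U in rack 4; 11U remain.
Put 12U in rack 5; 30U remain.
Put 22U in rack 5; 8U remain.
Put 11U in rack 4; 0U remain.
Put 23U in rack 6; 19U remain.
Put 21U in rack 7; 21U remain.
Put 11U in rack 7; 10U remain.
7 racks × 42U = 294U; used 238U; unused 56U.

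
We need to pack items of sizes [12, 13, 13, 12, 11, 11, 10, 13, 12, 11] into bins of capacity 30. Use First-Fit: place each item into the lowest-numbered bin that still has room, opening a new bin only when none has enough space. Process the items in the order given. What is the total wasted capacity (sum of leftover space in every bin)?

12 → bin 1 (remaining 18)
13 → bin 1 (remaining 5)
13 → bin 2 (remaining 17)
12 → bin 2 (remaining 5)
11 → bin 3 (remaining 19)
11 → bin 3 (remaining 8)
10 → bin 4 (remaining 20)
13 → bin 4 (remaining 7)
12 → bin 5 (remaining 18)
11 → bin 5 (remaining 7)
5 bins × 30 = 150; used 118; unused 32.

32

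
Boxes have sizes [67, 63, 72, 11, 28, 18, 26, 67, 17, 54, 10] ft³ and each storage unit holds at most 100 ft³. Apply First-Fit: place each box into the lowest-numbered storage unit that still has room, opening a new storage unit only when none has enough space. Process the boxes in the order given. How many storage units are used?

Put 67 ft³ in storage unit 1; 33 ft³ remain.
Put 63 ft³ in storage unit 2; 37 ft³ remain.
Put 72 ft³ in storage unit 3; 28 ft³ remain.
Put 11 ft³ in storage unit 1; 22 ft³ remain.
Put 28 ft³ in storage unit 2; 9 ft³ remain.
Put 18 ft³ in storage unit 1; 4 ft³ remain.
Put 26 ft³ in storage unit 3; 2 ft³ remain.
Put 67 ft³ in storage unit 4; 33 ft³ remain.
Put 17 ft³ in storage unit 4; 16 ft³ remain.
Put 54 ft³ in storage unit 5; 46 ft³ remain.
Put 10 ft³ in storage unit 4; 6 ft³ remain.

5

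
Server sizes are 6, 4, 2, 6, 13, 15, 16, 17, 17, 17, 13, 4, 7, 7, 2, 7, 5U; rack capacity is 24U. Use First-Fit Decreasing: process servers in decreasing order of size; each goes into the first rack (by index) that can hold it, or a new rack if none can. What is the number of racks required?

7

Sorted descending: 17, 17, 17, 16, 15, 13, 13, 7, 7, 7, 6, 6, 5, 4, 4, 2, 2.
Put 17U in rack 1; 7U remain.
Put 17U in rack 2; 7U remain.
Put 17U in rack 3; 7U remain.
Put 16U in rack 4; 8U remain.
Put 15U in rack 5; 9U remain.
Put 13U in rack 6; 11U remain.
Put 13U in rack 7; 11U remain.
Put 7U in rack 1; 0U remain.
Put 7U in rack 2; 0U remain.
Put 7U in rack 3; 0U remain.
Put 6U in rack 4; 2U remain.
Put 6U in rack 5; 3U remain.
Put 5U in rack 6; 6U remain.
Put 4U in rack 6; 2U remain.
Put 4U in rack 7; 7U remain.
Put 2U in rack 4; 0U remain.
Put 2U in rack 5; 1U remain.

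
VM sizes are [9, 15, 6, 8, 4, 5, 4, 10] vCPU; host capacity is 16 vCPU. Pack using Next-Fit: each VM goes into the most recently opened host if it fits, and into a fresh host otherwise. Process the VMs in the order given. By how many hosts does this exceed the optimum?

Next-Fit: [9] [15] [6,8] [4,5,4] [10] → 5 hosts.
Total size 61 vCPU; any packing needs at least ⌈61/16⌉ = 4 hosts.
An optimal packing achieves that bound: [15] [10,6] [9,5] [8,4,4] → 4 hosts.
Excess: 5 − 4 = 1.

1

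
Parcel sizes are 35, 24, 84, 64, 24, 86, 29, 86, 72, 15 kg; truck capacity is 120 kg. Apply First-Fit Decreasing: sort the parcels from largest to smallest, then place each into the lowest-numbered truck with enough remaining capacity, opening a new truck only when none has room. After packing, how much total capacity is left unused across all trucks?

81

Sorted descending: 86, 86, 84, 72, 64, 35, 29, 24, 24, 15.
Put 86 kg in truck 1; 34 kg remain.
Put 86 kg in truck 2; 34 kg remain.
Put 84 kg in truck 3; 36 kg remain.
Put 72 kg in truck 4; 48 kg remain.
Put 64 kg in truck 5; 56 kg remain.
Put 35 kg in truck 3; 1 kg remain.
Put 29 kg in truck 1; 5 kg remain.
Put 24 kg in truck 2; 10 kg remain.
Put 24 kg in truck 4; 24 kg remain.
Put 15 kg in truck 4; 9 kg remain.
5 trucks × 120 kg = 600 kg; used 519 kg; unused 81 kg.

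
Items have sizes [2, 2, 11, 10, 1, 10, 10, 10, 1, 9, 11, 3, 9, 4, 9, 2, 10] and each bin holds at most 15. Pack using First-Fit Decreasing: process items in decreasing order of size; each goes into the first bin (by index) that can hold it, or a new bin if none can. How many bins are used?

Sorted descending: 11, 11, 10, 10, 10, 10, 10, 9, 9, 9, 4, 3, 2, 2, 2, 1, 1.
11 → bin 1 (remaining 4)
11 → bin 2 (remaining 4)
10 → bin 3 (remaining 5)
10 → bin 4 (remaining 5)
10 → bin 5 (remaining 5)
10 → bin 6 (remaining 5)
10 → bin 7 (remaining 5)
9 → bin 8 (remaining 6)
9 → bin 9 (remaining 6)
9 → bin 10 (remaining 6)
4 → bin 1 (remaining 0)
3 → bin 2 (remaining 1)
2 → bin 3 (remaining 3)
2 → bin 3 (remaining 1)
2 → bin 4 (remaining 3)
1 → bin 2 (remaining 0)
1 → bin 3 (remaining 0)

10 bins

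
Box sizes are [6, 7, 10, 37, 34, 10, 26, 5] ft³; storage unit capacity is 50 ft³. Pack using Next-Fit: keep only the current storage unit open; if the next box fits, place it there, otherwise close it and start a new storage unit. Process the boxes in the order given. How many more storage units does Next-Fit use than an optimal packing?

1

Next-Fit: [6,7,10] [37] [34,10] [26,5] → 4 storage units.
Total size 135 ft³; any packing needs at least ⌈135/50⌉ = 3 storage units.
An optimal packing achieves that bound: [37,10] [34,10,6] [26,7,5] → 3 storage units.
Excess: 4 − 3 = 1.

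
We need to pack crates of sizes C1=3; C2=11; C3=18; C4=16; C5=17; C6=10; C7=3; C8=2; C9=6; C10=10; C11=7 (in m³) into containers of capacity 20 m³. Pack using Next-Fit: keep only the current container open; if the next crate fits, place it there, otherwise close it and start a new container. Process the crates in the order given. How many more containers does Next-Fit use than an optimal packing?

1

Next-Fit: [3,11] [18] [16] [17] [10,3,2] [6,10] [7] → 7 containers.
Total size 103 m³; any packing needs at least ⌈103/20⌉ = 6 containers.
An optimal packing achieves that bound: [18,2] [17,3] [16,3] [11,7] [10,10] [6] → 6 containers.
Excess: 7 − 6 = 1.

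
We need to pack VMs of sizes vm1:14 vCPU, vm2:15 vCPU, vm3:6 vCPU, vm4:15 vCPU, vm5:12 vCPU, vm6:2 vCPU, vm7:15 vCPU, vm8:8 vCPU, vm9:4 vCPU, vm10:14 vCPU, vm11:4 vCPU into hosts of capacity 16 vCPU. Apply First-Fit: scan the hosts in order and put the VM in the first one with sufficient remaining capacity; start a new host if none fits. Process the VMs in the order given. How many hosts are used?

8

host 1: place vm1 (14 vCPU), 2 vCPU left
host 2: place vm2 (15 vCPU), 1 vCPU left
host 3: place vm3 (6 vCPU), 10 vCPU left
host 4: place vm4 (15 vCPU), 1 vCPU left
host 5: place vm5 (12 vCPU), 4 vCPU left
host 1: place vm6 (2 vCPU), 0 vCPU left
host 6: place vm7 (15 vCPU), 1 vCPU left
host 3: place vm8 (8 vCPU), 2 vCPU left
host 5: place vm9 (4 vCPU), 0 vCPU left
host 7: place vm10 (14 vCPU), 2 vCPU left
host 8: place vm11 (4 vCPU), 12 vCPU left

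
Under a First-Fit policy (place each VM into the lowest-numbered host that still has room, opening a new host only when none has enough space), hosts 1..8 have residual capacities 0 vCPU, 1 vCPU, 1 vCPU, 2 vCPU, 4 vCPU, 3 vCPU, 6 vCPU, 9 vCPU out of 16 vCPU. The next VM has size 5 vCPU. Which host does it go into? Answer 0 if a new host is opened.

Hosts with room: host 7 (6 vCPU), host 8 (9 vCPU).
The first with room is host 7.

7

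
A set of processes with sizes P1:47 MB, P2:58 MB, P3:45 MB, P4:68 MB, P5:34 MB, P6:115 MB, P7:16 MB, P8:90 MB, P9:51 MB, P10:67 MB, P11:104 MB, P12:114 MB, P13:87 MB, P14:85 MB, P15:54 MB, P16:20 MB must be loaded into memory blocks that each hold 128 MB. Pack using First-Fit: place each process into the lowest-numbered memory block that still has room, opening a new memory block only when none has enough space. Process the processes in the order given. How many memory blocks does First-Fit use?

10

P1 (47 MB) → memory block 1 (remaining 81 MB)
P2 (58 MB) → memory block 1 (remaining 23 MB)
P3 (45 MB) → memory block 2 (remaining 83 MB)
P4 (68 MB) → memory block 2 (remaining 15 MB)
P5 (34 MB) → memory block 3 (remaining 94 MB)
P6 (115 MB) → memory block 4 (remaining 13 MB)
P7 (16 MB) → memory block 1 (remaining 7 MB)
P8 (90 MB) → memory block 3 (remaining 4 MB)
P9 (51 MB) → memory block 5 (remaining 77 MB)
P10 (67 MB) → memory block 5 (remaining 10 MB)
P11 (104 MB) → memory block 6 (remaining 24 MB)
P12 (114 MB) → memory block 7 (remaining 14 MB)
P13 (87 MB) → memory block 8 (remaining 41 MB)
P14 (85 MB) → memory block 9 (remaining 43 MB)
P15 (54 MB) → memory block 10 (remaining 74 MB)
P16 (20 MB) → memory block 6 (remaining 4 MB)
Final memory blocks: [47,58,16] [45,68] [34,90] [115] [51,67] [104,20] [114] [87] [85] [54].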